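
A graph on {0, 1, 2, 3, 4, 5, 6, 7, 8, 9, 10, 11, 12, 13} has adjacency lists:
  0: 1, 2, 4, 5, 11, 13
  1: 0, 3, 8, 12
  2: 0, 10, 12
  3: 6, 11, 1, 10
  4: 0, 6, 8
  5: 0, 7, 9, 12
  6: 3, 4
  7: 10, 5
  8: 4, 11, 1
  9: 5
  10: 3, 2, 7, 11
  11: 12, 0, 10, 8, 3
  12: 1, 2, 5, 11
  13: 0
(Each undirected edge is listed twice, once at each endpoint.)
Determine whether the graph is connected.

Yes

Starting from 0 and exploring outward reaches every vertex (0, 5, 11, 4, 13, 1, 2, 9, 12, 7, 10, 8, 3, 6); the graph is connected.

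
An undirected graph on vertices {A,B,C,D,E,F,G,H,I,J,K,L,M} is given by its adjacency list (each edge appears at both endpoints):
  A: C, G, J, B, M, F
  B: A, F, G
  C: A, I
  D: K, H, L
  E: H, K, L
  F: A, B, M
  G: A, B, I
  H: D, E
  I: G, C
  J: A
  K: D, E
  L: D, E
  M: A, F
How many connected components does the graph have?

Component: {D, E, H, K, L}
Component: {A, B, C, F, G, I, J, M}

2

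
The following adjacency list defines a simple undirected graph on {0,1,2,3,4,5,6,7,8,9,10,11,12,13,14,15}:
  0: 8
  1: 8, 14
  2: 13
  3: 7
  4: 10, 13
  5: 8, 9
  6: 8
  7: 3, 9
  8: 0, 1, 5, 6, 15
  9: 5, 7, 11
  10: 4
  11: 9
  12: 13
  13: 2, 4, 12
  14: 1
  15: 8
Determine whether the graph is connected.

Component: {2, 4, 10, 12, 13}
Component: {0, 1, 3, 5, 6, 7, 8, 9, 11, 14, 15}
There are 2 separate components, so the graph is not connected.

No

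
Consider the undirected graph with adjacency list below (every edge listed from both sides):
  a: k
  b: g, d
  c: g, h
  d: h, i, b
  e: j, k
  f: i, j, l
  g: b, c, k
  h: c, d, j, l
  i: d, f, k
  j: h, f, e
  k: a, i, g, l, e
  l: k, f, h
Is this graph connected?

Yes

A breadth-first search from a visits a, k, g, e, l, i, c, b, j, f, h, d — all 12 vertices — so the graph is connected.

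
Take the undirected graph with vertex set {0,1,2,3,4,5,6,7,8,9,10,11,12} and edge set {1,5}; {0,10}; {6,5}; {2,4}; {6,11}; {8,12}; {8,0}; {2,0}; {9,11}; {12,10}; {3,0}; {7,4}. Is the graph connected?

No

Component: {1, 5, 6, 9, 11}
Component: {0, 2, 3, 4, 7, 8, 10, 12}
There are 2 separate components, so the graph is not connected.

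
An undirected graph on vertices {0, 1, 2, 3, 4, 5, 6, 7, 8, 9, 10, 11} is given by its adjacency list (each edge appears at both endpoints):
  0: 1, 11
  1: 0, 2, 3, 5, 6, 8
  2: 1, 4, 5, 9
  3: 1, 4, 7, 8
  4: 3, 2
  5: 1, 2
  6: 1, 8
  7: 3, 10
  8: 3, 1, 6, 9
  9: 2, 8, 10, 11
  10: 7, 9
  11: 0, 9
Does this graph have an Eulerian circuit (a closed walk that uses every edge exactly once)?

Yes

Degrees: 0:2, 1:6, 2:4, 3:4, 4:2, 5:2, 6:2, 7:2, 8:4, 9:4, 10:2, 11:2
All degrees are even and the non-isolated vertices are connected — an Eulerian circuit exists.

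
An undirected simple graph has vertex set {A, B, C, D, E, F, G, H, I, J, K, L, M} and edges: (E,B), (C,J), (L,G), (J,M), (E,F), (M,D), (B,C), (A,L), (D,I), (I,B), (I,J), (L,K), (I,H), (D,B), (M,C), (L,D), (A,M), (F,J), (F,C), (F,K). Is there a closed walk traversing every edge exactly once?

No

Degrees: A:2, B:4, C:4, D:4, E:2, F:4, G:1, H:1, I:4, J:4, K:2, L:4, M:4
G, H have odd degree; an Eulerian circuit needs every degree to be even, so none exists.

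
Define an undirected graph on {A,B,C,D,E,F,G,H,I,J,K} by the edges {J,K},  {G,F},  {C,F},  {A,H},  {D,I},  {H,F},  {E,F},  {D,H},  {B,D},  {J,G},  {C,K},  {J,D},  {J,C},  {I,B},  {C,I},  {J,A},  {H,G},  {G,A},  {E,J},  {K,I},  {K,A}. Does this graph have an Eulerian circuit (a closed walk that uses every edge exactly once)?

Yes

Degrees: A:4, B:2, C:4, D:4, E:2, F:4, G:4, H:4, I:4, J:6, K:4
All degrees are even and the non-isolated vertices are connected — an Eulerian circuit exists.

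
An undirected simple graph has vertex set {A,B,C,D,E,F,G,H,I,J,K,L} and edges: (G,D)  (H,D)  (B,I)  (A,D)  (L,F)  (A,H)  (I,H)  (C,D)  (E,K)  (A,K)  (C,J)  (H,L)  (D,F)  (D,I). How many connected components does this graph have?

1

Component: {A, B, C, D, E, F, G, H, I, J, K, L}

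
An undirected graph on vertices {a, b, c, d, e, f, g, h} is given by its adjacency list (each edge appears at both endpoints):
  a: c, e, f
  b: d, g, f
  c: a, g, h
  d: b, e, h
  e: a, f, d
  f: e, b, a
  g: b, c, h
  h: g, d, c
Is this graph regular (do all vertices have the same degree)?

Degrees: a:3, b:3, c:3, d:3, e:3, f:3, g:3, h:3
Every vertex has degree 3, so the graph is 3-regular.

Yes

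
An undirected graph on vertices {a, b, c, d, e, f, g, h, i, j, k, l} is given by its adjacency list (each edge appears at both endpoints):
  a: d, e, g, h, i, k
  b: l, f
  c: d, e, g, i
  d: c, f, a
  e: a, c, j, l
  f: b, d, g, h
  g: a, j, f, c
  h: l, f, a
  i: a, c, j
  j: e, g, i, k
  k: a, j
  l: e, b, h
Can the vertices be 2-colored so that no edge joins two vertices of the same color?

Yes

Partition the vertices as {b, d, e, g, h, i, k} vs {a, c, f, j, l}. Each listed edge has one endpoint in each part, so the graph is bipartite.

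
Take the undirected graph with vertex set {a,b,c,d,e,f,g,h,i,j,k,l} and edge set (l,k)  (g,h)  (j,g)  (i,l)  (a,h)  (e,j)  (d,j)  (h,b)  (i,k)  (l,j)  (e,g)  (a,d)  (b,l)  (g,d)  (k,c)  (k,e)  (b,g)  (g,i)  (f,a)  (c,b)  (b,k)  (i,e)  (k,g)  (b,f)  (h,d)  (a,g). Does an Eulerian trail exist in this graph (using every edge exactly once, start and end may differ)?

Degrees: a:4, b:6, c:2, d:4, e:4, f:2, g:8, h:4, i:4, j:4, k:6, l:4
Odd-degree vertices: none (0 total).
The non-isolated vertices are connected and exactly 0 have odd degree, so an Eulerian trail exists.

Yes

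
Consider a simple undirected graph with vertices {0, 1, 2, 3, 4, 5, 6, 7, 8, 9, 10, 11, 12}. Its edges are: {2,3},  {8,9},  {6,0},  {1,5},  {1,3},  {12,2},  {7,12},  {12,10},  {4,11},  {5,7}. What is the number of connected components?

Component: {0, 6}
Component: {4, 11}
Component: {8, 9}
Component: {1, 2, 3, 5, 7, 10, 12}

4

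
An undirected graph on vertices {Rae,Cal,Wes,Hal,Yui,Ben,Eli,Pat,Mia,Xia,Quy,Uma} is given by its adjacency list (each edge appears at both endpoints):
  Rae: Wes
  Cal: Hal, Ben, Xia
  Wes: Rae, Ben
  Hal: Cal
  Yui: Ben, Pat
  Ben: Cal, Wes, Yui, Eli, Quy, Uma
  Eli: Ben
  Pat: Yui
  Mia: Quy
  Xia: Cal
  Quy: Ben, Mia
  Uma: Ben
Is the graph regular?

No

Degrees: Rae:1, Cal:3, Wes:2, Hal:1, Yui:2, Ben:6, Eli:1, Pat:1, Mia:1, Xia:1, Quy:2, Uma:1
Vertex Rae has degree 1 while Ben has degree 6, so the graph is not regular.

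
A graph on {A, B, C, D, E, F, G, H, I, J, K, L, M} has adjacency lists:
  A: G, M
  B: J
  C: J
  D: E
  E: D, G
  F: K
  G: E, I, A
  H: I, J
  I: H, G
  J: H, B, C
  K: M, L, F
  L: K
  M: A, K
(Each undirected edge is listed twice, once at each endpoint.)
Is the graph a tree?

|V| = 13, |E| = 12.
Connected and |E| = |V| - 1, which characterizes a tree.

Yes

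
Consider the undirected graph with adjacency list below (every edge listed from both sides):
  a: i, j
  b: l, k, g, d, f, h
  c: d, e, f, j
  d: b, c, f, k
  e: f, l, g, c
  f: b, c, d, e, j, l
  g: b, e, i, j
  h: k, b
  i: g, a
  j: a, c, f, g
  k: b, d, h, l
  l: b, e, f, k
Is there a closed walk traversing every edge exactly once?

Yes

Degrees: a:2, b:6, c:4, d:4, e:4, f:6, g:4, h:2, i:2, j:4, k:4, l:4
All degrees are even and the non-isolated vertices are connected — an Eulerian circuit exists.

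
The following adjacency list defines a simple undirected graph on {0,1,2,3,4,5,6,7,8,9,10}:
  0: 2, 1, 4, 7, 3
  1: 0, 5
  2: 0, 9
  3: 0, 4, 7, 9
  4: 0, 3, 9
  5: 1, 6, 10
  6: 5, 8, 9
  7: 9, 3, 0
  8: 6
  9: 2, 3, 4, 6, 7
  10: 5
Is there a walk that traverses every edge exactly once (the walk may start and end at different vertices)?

Degrees: 0:5, 1:2, 2:2, 3:4, 4:3, 5:3, 6:3, 7:3, 8:1, 9:5, 10:1
Odd-degree vertices: 0, 4, 5, 6, 7, 8, 9, 10 (8 total).
With 8 odd-degree vertices (more than two), no single trail can use every edge.

No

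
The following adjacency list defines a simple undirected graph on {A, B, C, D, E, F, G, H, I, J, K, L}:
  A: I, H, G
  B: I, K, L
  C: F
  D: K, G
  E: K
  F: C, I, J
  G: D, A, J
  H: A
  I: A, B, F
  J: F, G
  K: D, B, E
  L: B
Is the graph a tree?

No

The graph has 12 vertices and 13 edges.
Connected but with 13 > 11 edges, so it has a cycle and is not a tree.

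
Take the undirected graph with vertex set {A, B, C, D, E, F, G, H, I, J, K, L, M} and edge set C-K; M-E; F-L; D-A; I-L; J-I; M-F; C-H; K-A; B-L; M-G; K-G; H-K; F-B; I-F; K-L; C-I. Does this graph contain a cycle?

|V| = 13, |E| = 17, number of components = 1.
One cycle is K-G-M-F-L-K.

Yes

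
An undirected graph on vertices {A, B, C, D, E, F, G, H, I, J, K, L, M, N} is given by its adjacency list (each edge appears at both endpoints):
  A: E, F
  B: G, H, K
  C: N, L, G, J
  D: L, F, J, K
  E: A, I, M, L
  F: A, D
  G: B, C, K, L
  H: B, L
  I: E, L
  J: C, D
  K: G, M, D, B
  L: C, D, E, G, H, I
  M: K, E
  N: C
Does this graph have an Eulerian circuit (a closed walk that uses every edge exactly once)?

Degrees: A:2, B:3, C:4, D:4, E:4, F:2, G:4, H:2, I:2, J:2, K:4, L:6, M:2, N:1
B, N have odd degree; an Eulerian circuit needs every degree to be even, so none exists.

No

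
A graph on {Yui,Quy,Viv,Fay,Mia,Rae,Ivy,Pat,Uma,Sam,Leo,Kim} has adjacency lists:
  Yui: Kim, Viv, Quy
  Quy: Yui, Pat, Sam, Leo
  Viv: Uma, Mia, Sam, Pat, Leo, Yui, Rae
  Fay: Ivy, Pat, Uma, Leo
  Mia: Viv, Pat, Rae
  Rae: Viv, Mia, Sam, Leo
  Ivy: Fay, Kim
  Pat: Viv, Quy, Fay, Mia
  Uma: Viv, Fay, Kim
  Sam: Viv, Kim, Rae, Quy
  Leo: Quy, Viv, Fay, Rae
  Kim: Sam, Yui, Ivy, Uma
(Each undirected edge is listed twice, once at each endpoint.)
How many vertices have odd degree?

Degrees: Yui:3, Quy:4, Viv:7, Fay:4, Mia:3, Rae:4, Ivy:2, Pat:4, Uma:3, Sam:4, Leo:4, Kim:4
Odd-degree vertices: Yui, Viv, Mia, Uma.

4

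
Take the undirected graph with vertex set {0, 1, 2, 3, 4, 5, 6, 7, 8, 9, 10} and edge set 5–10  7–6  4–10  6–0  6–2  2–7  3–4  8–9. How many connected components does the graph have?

4

Component: {1}
Component: {8, 9}
Component: {0, 2, 6, 7}
Component: {3, 4, 5, 10}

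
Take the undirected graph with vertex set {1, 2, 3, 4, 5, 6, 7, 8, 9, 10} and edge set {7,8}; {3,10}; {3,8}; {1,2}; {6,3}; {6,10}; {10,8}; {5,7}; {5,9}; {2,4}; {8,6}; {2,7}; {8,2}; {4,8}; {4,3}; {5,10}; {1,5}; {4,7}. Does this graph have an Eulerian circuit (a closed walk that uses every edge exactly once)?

Degrees: 1:2, 2:4, 3:4, 4:4, 5:4, 6:3, 7:4, 8:6, 9:1, 10:4
Vertices with odd degree: 6, 9. An Eulerian circuit requires all degrees even.

No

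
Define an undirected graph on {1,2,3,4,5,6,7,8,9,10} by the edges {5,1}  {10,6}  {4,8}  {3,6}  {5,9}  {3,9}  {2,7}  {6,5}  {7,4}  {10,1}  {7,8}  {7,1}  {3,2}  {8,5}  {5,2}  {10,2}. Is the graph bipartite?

No

The cycle 7-4-8-7 has length 3, which is odd, so the graph is not bipartite.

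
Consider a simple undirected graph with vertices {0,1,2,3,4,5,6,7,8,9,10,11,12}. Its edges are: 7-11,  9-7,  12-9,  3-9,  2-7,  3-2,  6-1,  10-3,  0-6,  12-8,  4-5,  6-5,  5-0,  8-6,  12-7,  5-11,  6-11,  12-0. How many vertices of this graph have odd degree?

8

Degrees: 0:3, 1:1, 2:2, 3:3, 4:1, 5:4, 6:5, 7:4, 8:2, 9:3, 10:1, 11:3, 12:4
Odd-degree vertices: 0, 1, 3, 4, 6, 9, 10, 11.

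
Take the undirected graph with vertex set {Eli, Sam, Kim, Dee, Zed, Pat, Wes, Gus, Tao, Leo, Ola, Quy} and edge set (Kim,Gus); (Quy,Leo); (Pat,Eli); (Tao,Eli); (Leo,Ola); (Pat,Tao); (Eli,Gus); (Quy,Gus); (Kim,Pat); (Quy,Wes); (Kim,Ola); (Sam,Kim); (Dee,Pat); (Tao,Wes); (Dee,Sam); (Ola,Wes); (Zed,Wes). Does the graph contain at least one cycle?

Yes

The graph has 12 vertices, 17 edges, and 1 connected component.
One cycle is Pat-Kim-Ola-Wes-Tao-Pat.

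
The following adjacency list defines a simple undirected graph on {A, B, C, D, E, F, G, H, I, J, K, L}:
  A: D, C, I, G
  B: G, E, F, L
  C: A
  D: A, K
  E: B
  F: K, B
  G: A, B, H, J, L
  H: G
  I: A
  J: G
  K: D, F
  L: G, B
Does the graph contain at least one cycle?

Yes

The graph has 12 vertices, 13 edges, and 1 connected component.
One cycle is A-G-B-F-K-D-A.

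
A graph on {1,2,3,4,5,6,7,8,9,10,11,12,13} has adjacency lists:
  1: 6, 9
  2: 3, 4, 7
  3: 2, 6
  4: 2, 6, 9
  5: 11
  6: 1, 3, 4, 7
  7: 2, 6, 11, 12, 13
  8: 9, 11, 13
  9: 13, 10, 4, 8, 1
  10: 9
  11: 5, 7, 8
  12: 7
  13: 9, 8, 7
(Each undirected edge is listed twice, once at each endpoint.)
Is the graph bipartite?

No

8-9-13-8 is an odd cycle (length 3), and a bipartite graph can contain only even cycles.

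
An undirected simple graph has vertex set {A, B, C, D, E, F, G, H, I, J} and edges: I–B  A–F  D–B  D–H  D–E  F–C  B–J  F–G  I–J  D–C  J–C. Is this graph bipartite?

No

I-B-J-I is an odd cycle (length 3), and a bipartite graph can contain only even cycles.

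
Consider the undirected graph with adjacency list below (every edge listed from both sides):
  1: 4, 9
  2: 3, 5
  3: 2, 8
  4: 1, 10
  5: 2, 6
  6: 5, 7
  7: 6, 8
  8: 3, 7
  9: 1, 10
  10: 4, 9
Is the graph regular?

Yes

Degrees: 1:2, 2:2, 3:2, 4:2, 5:2, 6:2, 7:2, 8:2, 9:2, 10:2
All degrees equal 2; the graph is regular.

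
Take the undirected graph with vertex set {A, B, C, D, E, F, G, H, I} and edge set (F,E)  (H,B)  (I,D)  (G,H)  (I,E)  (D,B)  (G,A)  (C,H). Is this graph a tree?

The graph has 9 vertices and 8 edges.
Connected and |E| = |V| - 1, which characterizes a tree.

Yes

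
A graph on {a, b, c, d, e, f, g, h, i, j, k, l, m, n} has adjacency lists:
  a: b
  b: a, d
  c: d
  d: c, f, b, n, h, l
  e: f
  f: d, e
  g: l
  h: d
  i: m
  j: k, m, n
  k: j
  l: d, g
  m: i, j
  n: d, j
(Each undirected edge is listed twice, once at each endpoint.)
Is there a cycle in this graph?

No

The graph has 14 vertices, 13 edges, and 1 connected component.
Since 13 = 14 - 1, the graph is a forest and contains no cycle.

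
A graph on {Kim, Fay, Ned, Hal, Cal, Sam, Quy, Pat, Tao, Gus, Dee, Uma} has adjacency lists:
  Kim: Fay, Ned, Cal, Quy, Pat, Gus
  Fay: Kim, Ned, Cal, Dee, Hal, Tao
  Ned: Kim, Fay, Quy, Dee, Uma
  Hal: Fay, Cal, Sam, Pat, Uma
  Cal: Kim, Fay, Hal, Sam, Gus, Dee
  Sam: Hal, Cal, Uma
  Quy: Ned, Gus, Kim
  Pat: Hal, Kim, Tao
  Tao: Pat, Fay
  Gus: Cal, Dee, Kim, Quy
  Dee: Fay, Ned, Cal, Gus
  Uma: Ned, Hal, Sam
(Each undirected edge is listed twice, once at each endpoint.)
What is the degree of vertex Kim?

Neighbors of Kim: Fay, Ned, Cal, Quy, Pat, Gus.

6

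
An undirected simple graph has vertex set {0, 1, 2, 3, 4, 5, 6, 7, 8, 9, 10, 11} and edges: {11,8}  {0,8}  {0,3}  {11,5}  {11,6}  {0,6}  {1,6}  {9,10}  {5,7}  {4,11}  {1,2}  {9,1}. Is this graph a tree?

The graph has 12 vertices and 12 edges.
A tree on 12 vertices has exactly 11 edges; this graph has 12, so it contains a cycle and is not a tree.

No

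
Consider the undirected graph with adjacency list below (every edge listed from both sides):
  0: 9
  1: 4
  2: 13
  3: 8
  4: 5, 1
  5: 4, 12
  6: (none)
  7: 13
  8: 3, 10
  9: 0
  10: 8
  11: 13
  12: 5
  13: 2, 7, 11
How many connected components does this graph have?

Component: {6}
Component: {0, 9}
Component: {3, 8, 10}
Component: {1, 4, 5, 12}
Component: {2, 7, 11, 13}

5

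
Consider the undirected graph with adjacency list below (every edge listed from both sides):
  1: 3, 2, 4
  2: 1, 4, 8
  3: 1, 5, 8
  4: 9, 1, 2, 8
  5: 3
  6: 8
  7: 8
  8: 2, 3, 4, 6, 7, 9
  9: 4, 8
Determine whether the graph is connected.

A breadth-first search from 1 visits 1, 3, 2, 4, 8, 5, 9, 7, 6 — all 9 vertices — so the graph is connected.

Yes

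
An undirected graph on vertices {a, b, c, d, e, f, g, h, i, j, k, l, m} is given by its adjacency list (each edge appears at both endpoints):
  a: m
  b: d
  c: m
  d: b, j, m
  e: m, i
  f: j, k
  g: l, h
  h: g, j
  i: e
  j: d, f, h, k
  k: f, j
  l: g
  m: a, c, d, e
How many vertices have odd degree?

6

Degrees: a:1, b:1, c:1, d:3, e:2, f:2, g:2, h:2, i:1, j:4, k:2, l:1, m:4
Odd-degree vertices: a, b, c, d, i, l.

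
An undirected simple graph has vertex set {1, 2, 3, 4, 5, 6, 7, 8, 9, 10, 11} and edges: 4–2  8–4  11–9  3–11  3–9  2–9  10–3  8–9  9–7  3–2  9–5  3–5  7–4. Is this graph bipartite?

No

The cycle 3-9-11-3 has length 3, which is odd, so the graph is not bipartite.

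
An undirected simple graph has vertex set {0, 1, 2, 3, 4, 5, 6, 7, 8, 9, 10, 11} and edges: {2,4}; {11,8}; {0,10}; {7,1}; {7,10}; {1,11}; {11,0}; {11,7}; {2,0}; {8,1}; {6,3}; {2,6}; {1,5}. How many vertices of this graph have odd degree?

Degrees: 0:3, 1:4, 2:3, 3:1, 4:1, 5:1, 6:2, 7:3, 8:2, 9:0, 10:2, 11:4
Odd-degree vertices: 0, 2, 3, 4, 5, 7.

6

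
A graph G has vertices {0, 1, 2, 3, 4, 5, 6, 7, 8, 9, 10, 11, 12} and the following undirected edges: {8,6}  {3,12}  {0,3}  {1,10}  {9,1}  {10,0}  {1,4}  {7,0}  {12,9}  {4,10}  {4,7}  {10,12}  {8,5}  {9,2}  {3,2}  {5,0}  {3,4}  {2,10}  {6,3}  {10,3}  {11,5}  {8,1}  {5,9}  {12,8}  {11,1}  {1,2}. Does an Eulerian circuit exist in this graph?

Degrees: 0:4, 1:6, 2:4, 3:6, 4:4, 5:4, 6:2, 7:2, 8:4, 9:4, 10:6, 11:2, 12:4
Every vertex has even degree and the edges form a single connected piece, so an Eulerian circuit exists.

Yes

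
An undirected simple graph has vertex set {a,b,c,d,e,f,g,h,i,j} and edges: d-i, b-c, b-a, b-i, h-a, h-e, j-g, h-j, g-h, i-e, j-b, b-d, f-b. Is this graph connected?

A breadth-first search from a visits a, b, h, j, i, f, c, d, g, e — all 10 vertices — so the graph is connected.

Yes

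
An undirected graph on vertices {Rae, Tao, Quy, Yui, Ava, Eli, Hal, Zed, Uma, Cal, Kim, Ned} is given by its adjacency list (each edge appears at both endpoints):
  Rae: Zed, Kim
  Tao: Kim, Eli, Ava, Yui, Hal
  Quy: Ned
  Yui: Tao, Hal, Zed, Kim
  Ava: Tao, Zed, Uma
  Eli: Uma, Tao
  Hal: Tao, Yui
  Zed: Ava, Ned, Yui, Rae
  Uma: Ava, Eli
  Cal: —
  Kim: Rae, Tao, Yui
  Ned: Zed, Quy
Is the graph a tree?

|V| = 12, |E| = 15.
It is not connected, so it is not a tree.

No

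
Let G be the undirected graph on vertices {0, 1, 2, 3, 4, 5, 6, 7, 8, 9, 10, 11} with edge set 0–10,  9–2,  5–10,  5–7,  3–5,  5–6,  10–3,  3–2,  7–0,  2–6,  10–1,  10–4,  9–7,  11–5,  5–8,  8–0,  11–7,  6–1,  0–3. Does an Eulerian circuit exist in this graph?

Degrees: 0:4, 1:2, 2:3, 3:4, 4:1, 5:6, 6:3, 7:4, 8:2, 9:2, 10:5, 11:2
2, 4, 6, 10 have odd degree; an Eulerian circuit needs every degree to be even, so none exists.

No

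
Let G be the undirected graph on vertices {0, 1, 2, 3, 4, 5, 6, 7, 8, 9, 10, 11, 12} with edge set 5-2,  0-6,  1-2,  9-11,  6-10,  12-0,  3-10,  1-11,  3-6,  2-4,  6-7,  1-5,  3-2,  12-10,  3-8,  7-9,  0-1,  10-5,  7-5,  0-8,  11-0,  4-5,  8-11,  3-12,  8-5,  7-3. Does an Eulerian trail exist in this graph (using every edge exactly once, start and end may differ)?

Yes

Degrees: 0:5, 1:4, 2:4, 3:6, 4:2, 5:6, 6:4, 7:4, 8:4, 9:2, 10:4, 11:4, 12:3
Odd-degree vertices: 0, 12 (2 total).
The non-isolated vertices are connected and exactly 2 have odd degree, so an Eulerian trail exists (from 0 to 12).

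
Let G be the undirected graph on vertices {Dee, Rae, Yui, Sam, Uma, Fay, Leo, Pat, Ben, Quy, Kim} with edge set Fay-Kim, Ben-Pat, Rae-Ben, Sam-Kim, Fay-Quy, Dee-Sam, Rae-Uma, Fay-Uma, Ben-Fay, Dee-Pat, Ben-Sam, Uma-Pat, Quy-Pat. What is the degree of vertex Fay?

Neighbors of Fay: Uma, Ben, Quy, Kim.

4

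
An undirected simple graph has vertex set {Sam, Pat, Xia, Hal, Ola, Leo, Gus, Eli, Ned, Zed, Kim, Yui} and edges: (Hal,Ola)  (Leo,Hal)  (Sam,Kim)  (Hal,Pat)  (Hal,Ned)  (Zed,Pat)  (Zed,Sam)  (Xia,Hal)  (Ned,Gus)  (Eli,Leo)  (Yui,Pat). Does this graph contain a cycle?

|V| = 12, |E| = 11, number of components = 1.
A forest on 12 vertices with 1 component has exactly 11 edges, which matches — so no cycle.

No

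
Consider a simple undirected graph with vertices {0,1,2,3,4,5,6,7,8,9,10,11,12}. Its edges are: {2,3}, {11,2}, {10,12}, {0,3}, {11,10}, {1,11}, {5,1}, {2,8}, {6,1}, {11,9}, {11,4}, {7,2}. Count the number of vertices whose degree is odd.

10

Degrees: 0:1, 1:3, 2:4, 3:2, 4:1, 5:1, 6:1, 7:1, 8:1, 9:1, 10:2, 11:5, 12:1
Odd-degree vertices: 0, 1, 4, 5, 6, 7, 8, 9, 11, 12.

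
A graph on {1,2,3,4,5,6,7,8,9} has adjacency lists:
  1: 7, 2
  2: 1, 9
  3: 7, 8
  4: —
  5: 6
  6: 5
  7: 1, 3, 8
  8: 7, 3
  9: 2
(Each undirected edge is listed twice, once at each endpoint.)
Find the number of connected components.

3

Component: {4}
Component: {5, 6}
Component: {1, 2, 3, 7, 8, 9}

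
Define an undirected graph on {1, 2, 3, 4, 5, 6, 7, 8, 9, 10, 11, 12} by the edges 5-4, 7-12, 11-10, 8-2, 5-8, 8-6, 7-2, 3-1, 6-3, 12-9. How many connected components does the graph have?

Component: {10, 11}
Component: {1, 2, 3, 4, 5, 6, 7, 8, 9, 12}

2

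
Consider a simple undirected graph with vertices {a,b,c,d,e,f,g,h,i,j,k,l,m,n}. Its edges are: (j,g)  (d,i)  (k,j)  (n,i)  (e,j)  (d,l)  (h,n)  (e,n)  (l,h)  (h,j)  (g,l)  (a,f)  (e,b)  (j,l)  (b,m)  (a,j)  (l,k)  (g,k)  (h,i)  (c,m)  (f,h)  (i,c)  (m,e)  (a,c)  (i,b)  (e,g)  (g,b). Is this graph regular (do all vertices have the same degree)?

No

Degrees: a:3, b:4, c:3, d:2, e:5, f:2, g:5, h:5, i:5, j:6, k:3, l:5, m:3, n:3
Degrees are not all equal (e.g. deg(d)=2 but deg(j)=6); not regular.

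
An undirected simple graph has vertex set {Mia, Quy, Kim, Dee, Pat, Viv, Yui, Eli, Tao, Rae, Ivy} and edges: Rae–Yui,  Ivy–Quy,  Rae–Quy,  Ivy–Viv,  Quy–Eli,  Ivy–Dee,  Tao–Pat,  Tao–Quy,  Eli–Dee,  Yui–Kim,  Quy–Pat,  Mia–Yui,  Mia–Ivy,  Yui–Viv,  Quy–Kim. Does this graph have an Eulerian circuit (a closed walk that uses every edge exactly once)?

Degrees: Mia:2, Quy:6, Kim:2, Dee:2, Pat:2, Viv:2, Yui:4, Eli:2, Tao:2, Rae:2, Ivy:4
All degrees are even and the non-isolated vertices are connected — an Eulerian circuit exists.

Yes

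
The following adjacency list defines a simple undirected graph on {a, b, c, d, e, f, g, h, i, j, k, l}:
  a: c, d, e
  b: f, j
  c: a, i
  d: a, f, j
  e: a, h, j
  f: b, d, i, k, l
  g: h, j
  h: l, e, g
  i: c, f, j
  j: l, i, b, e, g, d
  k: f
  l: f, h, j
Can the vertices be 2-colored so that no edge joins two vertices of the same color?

No

i-c-a-d-j-i is an odd cycle (length 5), and a bipartite graph can contain only even cycles.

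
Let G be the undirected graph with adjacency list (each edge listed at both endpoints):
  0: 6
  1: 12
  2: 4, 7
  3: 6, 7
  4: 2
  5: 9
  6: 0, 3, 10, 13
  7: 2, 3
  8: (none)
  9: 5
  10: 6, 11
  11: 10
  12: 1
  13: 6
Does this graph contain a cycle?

|V| = 14, |E| = 10, number of components = 4.
Since 10 = 14 - 4, the graph is a forest and contains no cycle.

No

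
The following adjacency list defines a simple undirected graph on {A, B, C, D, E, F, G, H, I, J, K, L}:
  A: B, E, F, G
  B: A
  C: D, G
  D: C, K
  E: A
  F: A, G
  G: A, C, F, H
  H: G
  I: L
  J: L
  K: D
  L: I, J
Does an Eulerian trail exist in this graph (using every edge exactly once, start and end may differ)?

Degrees: A:4, B:1, C:2, D:2, E:1, F:2, G:4, H:1, I:1, J:1, K:1, L:2
Odd-degree vertices: B, E, H, I, J, K (6 total).
An Eulerian trail requires 0 or 2 odd-degree vertices; here there are 6.

No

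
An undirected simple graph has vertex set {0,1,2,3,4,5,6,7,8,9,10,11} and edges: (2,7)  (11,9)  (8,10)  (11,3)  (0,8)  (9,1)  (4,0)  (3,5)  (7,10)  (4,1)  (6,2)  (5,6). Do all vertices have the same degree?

Degrees: 0:2, 1:2, 2:2, 3:2, 4:2, 5:2, 6:2, 7:2, 8:2, 9:2, 10:2, 11:2
Every vertex has degree 2, so the graph is 2-regular.

Yes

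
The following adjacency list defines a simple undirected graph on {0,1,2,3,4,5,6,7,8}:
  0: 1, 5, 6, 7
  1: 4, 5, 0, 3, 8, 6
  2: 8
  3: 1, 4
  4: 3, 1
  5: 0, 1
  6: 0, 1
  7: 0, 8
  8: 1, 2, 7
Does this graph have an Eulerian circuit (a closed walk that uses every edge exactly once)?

No

Degrees: 0:4, 1:6, 2:1, 3:2, 4:2, 5:2, 6:2, 7:2, 8:3
2, 8 have odd degree; an Eulerian circuit needs every degree to be even, so none exists.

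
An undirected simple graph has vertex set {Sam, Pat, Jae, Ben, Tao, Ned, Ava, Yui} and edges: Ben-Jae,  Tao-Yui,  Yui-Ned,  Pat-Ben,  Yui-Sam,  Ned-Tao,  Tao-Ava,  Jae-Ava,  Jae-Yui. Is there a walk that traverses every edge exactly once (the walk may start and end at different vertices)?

Degrees: Sam:1, Pat:1, Jae:3, Ben:2, Tao:3, Ned:2, Ava:2, Yui:4
Odd-degree vertices: Sam, Pat, Jae, Tao (4 total).
An Eulerian trail requires 0 or 2 odd-degree vertices; here there are 4.

No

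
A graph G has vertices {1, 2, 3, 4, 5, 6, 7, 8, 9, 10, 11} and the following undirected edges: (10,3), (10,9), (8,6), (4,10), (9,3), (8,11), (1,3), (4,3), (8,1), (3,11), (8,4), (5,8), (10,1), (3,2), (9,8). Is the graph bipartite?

No

The cycle 3-10-9-3 has length 3, which is odd, so the graph is not bipartite.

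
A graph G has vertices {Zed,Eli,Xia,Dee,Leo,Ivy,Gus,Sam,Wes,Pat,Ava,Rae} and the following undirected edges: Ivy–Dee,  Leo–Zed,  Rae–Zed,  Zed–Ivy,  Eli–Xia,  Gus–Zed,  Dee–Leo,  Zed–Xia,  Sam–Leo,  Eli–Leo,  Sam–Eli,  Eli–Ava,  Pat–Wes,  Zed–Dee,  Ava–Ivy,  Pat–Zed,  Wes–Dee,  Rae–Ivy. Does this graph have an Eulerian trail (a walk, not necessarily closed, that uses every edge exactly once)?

Yes

Degrees: Zed:7, Eli:4, Xia:2, Dee:4, Leo:4, Ivy:4, Gus:1, Sam:2, Wes:2, Pat:2, Ava:2, Rae:2
Odd-degree vertices: Zed, Gus (2 total).
The non-isolated vertices are connected and exactly 2 have odd degree, so an Eulerian trail exists (from Zed to Gus).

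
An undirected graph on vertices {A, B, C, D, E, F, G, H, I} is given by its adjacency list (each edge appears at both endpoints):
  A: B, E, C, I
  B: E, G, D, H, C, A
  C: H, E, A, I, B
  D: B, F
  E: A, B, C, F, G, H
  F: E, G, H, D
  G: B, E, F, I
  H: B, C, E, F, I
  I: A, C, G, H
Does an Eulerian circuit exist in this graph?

Degrees: A:4, B:6, C:5, D:2, E:6, F:4, G:4, H:5, I:4
C, H have odd degree; an Eulerian circuit needs every degree to be even, so none exists.

No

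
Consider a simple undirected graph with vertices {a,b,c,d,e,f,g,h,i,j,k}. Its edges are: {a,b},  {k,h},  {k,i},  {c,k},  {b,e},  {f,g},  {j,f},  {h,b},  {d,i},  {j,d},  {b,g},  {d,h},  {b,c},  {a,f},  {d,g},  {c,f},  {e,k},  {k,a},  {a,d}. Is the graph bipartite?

A valid 2-coloring puts {b, d, f, k} on one side and {a, c, e, g, h, i, j} on the other; every edge crosses between the two sides.

Yes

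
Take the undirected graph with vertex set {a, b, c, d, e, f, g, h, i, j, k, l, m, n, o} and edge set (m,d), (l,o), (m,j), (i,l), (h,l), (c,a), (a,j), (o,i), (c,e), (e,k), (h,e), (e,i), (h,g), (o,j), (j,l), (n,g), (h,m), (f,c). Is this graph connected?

No

Component: {b}
Component: {a, c, d, e, f, g, h, i, j, k, l, m, n, o}
There are 2 separate components, so the graph is not connected.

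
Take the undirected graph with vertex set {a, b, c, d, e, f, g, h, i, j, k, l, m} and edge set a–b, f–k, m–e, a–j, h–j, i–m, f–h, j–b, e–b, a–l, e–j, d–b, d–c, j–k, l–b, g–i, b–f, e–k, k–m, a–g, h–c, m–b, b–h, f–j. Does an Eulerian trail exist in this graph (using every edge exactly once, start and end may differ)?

Yes

Degrees: a:4, b:8, c:2, d:2, e:4, f:4, g:2, h:4, i:2, j:6, k:4, l:2, m:4
Odd-degree vertices: none (0 total).
With 0 odd-degree vertices and all edges in one connected piece, an Eulerian trail exists.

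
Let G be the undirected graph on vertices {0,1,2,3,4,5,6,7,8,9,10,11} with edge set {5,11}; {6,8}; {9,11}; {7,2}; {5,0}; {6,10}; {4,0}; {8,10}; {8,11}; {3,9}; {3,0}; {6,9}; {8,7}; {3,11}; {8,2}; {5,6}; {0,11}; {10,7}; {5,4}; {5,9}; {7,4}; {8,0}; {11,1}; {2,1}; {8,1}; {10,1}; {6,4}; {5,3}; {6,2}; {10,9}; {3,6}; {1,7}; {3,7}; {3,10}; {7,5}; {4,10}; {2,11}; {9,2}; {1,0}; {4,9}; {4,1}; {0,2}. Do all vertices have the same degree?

Yes

Degrees: 0:7, 1:7, 2:7, 3:7, 4:7, 5:7, 6:7, 7:7, 8:7, 9:7, 10:7, 11:7
All degrees equal 7; the graph is regular.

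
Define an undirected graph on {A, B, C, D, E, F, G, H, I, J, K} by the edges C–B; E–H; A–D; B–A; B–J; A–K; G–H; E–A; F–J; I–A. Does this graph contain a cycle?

The graph has 11 vertices, 10 edges, and 1 connected component.
A forest on 11 vertices with 1 component has exactly 10 edges, which matches — so no cycle.

No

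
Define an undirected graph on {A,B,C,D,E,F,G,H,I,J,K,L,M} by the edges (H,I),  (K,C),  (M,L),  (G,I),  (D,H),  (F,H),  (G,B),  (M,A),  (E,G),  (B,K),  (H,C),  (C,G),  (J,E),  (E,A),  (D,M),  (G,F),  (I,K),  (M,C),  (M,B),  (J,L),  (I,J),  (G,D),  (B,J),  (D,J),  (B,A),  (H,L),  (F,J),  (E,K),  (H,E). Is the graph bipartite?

The cycle B-A-M-B has length 3, which is odd, so the graph is not bipartite.

No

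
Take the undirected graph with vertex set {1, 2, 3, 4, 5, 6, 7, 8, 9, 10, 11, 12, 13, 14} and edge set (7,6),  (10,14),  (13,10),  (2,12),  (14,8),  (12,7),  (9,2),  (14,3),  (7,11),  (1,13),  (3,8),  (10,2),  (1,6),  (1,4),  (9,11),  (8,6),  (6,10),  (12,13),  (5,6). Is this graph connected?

Yes

A breadth-first search from 1 visits 1, 13, 4, 6, 10, 12, 8, 7, 5, 2, 14, 3, 11, 9 — all 14 vertices — so the graph is connected.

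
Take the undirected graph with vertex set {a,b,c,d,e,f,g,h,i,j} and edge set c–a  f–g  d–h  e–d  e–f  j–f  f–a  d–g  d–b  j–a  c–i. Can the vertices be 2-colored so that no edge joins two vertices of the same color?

The cycle a-f-j-a has length 3, which is odd, so the graph is not bipartite.

No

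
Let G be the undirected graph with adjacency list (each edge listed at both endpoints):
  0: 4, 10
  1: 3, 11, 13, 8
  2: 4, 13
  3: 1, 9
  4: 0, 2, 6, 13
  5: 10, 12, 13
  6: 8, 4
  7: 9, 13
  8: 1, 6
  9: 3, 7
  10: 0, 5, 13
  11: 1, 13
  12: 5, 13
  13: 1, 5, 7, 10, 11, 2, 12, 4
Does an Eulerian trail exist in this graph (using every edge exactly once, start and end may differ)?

Yes

Degrees: 0:2, 1:4, 2:2, 3:2, 4:4, 5:3, 6:2, 7:2, 8:2, 9:2, 10:3, 11:2, 12:2, 13:8
Odd-degree vertices: 5, 10 (2 total).
With 2 odd-degree vertices and all edges in one connected piece, an Eulerian trail exists (from 5 to 10).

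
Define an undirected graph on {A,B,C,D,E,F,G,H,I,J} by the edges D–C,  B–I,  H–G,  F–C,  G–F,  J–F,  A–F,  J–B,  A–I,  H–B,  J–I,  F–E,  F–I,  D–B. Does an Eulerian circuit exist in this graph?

No

Degrees: A:2, B:4, C:2, D:2, E:1, F:6, G:2, H:2, I:4, J:3
Vertices with odd degree: E, J. An Eulerian circuit requires all degrees even.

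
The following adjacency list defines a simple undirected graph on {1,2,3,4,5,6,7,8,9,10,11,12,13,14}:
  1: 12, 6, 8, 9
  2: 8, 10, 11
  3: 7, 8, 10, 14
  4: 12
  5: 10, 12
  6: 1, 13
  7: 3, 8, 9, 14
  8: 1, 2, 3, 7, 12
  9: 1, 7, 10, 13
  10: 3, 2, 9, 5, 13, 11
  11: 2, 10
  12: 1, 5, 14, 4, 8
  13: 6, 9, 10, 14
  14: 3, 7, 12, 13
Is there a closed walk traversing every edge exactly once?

Degrees: 1:4, 2:3, 3:4, 4:1, 5:2, 6:2, 7:4, 8:5, 9:4, 10:6, 11:2, 12:5, 13:4, 14:4
Vertices with odd degree: 2, 4, 8, 12. An Eulerian circuit requires all degrees even.

No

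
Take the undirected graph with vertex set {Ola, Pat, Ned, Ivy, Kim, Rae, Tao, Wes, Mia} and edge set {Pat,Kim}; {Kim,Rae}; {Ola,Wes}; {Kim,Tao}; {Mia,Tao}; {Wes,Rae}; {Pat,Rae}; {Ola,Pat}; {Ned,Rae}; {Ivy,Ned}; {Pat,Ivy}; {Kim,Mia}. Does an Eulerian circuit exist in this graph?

Degrees: Ola:2, Pat:4, Ned:2, Ivy:2, Kim:4, Rae:4, Tao:2, Wes:2, Mia:2
Every vertex has even degree and the edges form a single connected piece, so an Eulerian circuit exists.

Yes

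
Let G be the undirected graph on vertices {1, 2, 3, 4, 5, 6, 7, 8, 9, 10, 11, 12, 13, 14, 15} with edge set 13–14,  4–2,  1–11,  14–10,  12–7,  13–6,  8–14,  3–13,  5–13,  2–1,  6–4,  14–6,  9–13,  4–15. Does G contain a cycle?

The graph has 15 vertices, 14 edges, and 2 connected components.
Since 14 > 15 - 2, a cycle must exist; for instance 6-14-13-6.

Yes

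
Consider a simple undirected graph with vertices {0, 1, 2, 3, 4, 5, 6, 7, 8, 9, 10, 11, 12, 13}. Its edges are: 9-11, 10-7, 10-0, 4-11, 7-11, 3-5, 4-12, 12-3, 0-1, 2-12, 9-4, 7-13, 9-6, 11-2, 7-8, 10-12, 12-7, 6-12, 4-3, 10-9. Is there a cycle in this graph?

Yes

|V| = 14, |E| = 20, number of components = 1.
Since 20 > 14 - 1, a cycle must exist; for instance 4-11-9-4.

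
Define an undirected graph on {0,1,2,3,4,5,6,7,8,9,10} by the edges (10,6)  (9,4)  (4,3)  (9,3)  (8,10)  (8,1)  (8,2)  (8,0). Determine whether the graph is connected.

No

Component: {5}
Component: {7}
Component: {3, 4, 9}
Component: {0, 1, 2, 6, 8, 10}
There are 4 separate components, so the graph is not connected.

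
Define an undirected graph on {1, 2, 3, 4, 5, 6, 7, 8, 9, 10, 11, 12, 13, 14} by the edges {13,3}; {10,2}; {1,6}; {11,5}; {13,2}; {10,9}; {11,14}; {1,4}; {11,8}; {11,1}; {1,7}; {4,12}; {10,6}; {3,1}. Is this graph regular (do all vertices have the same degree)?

Degrees: 1:5, 2:2, 3:2, 4:2, 5:1, 6:2, 7:1, 8:1, 9:1, 10:3, 11:4, 12:1, 13:2, 14:1
Vertex 5 has degree 1 while 1 has degree 5, so the graph is not regular.

No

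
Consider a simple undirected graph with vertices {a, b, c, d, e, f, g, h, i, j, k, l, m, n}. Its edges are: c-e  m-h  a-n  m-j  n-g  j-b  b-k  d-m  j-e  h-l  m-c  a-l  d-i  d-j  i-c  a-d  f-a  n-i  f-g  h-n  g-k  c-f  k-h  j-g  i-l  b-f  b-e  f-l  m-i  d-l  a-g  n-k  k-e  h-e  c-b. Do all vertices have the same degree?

Yes

Degrees: a:5, b:5, c:5, d:5, e:5, f:5, g:5, h:5, i:5, j:5, k:5, l:5, m:5, n:5
Every vertex has degree 5, so the graph is 5-regular.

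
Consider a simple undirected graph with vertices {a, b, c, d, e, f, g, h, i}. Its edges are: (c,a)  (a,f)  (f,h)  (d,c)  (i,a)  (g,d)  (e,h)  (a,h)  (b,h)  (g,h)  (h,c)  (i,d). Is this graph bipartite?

No

The cycle a-h-c-a has length 3, which is odd, so the graph is not bipartite.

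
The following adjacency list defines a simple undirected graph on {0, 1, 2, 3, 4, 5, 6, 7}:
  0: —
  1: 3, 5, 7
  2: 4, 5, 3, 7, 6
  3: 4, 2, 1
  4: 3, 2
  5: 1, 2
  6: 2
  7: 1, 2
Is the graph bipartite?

The cycle 2-4-3-2 has length 3, which is odd, so the graph is not bipartite.

No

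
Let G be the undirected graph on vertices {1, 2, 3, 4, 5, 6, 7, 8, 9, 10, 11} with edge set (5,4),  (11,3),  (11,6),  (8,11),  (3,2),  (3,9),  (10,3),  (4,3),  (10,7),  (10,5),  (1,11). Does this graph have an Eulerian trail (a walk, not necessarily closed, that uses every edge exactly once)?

Degrees: 1:1, 2:1, 3:5, 4:2, 5:2, 6:1, 7:1, 8:1, 9:1, 10:3, 11:4
Odd-degree vertices: 1, 2, 3, 6, 7, 8, 9, 10 (8 total).
An Eulerian trail requires 0 or 2 odd-degree vertices; here there are 8.

No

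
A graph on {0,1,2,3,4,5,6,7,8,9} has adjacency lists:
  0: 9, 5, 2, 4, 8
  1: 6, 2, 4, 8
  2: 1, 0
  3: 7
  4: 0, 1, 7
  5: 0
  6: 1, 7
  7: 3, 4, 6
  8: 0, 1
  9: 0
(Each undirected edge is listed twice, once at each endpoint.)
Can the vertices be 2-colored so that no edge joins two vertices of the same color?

Color {2, 3, 4, 5, 6, 8, 9} black and {0, 1, 7} white. No edge joins two same-colored vertices, so the graph is bipartite.

Yes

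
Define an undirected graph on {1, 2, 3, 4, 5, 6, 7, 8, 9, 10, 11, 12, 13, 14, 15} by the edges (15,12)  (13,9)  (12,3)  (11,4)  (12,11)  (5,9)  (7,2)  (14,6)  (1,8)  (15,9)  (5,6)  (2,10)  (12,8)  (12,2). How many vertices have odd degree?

Degrees: 1:1, 2:3, 3:1, 4:1, 5:2, 6:2, 7:1, 8:2, 9:3, 10:1, 11:2, 12:5, 13:1, 14:1, 15:2
Odd-degree vertices: 1, 2, 3, 4, 7, 9, 10, 12, 13, 14.

10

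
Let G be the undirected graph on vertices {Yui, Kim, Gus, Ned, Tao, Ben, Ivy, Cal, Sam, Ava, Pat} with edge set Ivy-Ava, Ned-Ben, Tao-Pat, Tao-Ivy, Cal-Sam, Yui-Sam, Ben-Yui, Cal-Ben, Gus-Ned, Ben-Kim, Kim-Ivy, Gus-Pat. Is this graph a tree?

No

|V| = 11, |E| = 12.
A tree on 11 vertices has exactly 10 edges; this graph has 12, so it contains a cycle and is not a tree.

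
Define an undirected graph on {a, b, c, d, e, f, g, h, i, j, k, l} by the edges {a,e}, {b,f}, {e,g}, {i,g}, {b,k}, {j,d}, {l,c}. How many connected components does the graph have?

Component: {h}
Component: {c, l}
Component: {d, j}
Component: {b, f, k}
Component: {a, e, g, i}

5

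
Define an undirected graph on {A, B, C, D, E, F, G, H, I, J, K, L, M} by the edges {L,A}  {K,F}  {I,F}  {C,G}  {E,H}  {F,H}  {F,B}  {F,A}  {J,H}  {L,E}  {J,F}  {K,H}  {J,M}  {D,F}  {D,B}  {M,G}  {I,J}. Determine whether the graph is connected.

A breadth-first search from A visits A, F, L, J, K, D, H, B, I, E, M, G, C — all 13 vertices — so the graph is connected.

Yes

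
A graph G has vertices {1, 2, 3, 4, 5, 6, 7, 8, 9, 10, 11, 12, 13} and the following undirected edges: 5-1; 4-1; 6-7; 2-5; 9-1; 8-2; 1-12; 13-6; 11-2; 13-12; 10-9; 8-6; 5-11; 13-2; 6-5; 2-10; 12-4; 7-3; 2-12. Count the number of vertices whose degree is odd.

2

Degrees: 1:4, 2:6, 3:1, 4:2, 5:4, 6:4, 7:2, 8:2, 9:2, 10:2, 11:2, 12:4, 13:3
Odd-degree vertices: 3, 13.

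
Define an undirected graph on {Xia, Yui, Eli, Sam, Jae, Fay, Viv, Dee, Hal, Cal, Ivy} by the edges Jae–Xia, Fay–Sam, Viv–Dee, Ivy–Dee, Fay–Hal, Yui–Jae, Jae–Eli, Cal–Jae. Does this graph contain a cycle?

The graph has 11 vertices, 8 edges, and 3 connected components.
Since 8 = 11 - 3, the graph is a forest and contains no cycle.

No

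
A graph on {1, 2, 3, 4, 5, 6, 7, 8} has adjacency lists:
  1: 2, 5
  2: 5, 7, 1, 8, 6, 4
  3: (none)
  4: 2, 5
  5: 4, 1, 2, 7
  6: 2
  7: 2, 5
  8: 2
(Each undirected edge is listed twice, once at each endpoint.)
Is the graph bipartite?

No

4-5-2-4 is an odd cycle (length 3), and a bipartite graph can contain only even cycles.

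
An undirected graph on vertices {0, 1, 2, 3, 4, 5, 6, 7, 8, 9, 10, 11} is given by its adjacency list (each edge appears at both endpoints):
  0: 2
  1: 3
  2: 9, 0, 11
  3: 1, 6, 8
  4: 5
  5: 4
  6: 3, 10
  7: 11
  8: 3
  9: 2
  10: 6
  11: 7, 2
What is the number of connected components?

Component: {4, 5}
Component: {0, 2, 7, 9, 11}
Component: {1, 3, 6, 8, 10}

3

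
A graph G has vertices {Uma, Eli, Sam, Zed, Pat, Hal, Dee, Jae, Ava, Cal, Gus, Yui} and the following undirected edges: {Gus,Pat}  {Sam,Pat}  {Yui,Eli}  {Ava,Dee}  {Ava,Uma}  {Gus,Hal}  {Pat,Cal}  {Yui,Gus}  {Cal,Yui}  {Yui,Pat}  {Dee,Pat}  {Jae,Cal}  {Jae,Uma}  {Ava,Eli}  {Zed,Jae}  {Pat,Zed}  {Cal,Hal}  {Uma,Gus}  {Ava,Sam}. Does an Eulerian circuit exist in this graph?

Degrees: Uma:3, Eli:2, Sam:2, Zed:2, Pat:6, Hal:2, Dee:2, Jae:3, Ava:4, Cal:4, Gus:4, Yui:4
Vertices with odd degree: Uma, Jae. An Eulerian circuit requires all degrees even.

No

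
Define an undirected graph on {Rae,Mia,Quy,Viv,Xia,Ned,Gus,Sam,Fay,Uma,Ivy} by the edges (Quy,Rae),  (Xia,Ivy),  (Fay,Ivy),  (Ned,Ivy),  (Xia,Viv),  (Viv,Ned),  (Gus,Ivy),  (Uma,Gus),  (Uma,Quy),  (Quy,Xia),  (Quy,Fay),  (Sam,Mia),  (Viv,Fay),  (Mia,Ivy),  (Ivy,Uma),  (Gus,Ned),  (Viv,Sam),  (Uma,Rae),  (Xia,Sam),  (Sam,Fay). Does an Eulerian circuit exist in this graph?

No

Degrees: Rae:2, Mia:2, Quy:4, Viv:4, Xia:4, Ned:3, Gus:3, Sam:4, Fay:4, Uma:4, Ivy:6
Ned, Gus have odd degree; an Eulerian circuit needs every degree to be even, so none exists.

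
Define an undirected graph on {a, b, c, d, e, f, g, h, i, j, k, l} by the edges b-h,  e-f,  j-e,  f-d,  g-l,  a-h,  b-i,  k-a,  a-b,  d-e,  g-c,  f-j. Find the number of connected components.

Component: {c, g, l}
Component: {d, e, f, j}
Component: {a, b, h, i, k}

3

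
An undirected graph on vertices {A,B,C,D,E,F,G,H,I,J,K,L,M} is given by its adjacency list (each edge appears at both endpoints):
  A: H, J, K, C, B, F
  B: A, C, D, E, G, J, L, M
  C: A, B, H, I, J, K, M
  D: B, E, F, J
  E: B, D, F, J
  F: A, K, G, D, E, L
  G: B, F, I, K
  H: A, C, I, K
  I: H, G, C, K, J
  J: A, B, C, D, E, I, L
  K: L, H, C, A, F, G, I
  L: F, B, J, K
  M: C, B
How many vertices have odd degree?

4

Degrees: A:6, B:8, C:7, D:4, E:4, F:6, G:4, H:4, I:5, J:7, K:7, L:4, M:2
Odd-degree vertices: C, I, J, K.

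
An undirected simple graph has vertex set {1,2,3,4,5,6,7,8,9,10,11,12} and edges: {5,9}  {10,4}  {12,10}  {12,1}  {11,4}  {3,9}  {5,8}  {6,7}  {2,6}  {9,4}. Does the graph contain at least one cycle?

|V| = 12, |E| = 10, number of components = 2.
A forest on 12 vertices with 2 components has exactly 10 edges, which matches — so no cycle.

No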